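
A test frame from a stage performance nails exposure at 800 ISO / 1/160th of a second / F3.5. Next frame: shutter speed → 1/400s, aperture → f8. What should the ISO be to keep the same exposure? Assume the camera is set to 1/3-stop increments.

Shutter speed: 1/160 → 1/200 → 1/250 → 1/320 → 1/400 — 1 1/3 stops shorter (darker).
Aperture: f/3.5 → f/4 → f/4.5 → f/5 → f/5.6 → f/6.3 → f/7.1 → f/8 — 2 1/3 stops smaller aperture (darker).
Net change so far: 3 2/3 stops darker. Offset with the ISO: 800 → 1000 → 1250 → 1600 → 2000 → 2500 → 3200 → 4000 → 5000 → 6400 → 8000 → 10000.

ISO 10000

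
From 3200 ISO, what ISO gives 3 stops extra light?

ISO 25600

ISO: 3200 → 6400 → 12800 → 25600 — 3 stops raised (brighter).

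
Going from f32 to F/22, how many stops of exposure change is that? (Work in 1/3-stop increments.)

f/32 → f/29 → f/25 → f/22 — count the steps: 3 third-stops = 1 stop.

1 stop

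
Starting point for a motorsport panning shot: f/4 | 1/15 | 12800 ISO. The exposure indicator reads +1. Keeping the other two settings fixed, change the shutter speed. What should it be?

1/30s

Overexposed by 1 stop → need 1 stop darker.
Shutter speed: 1/15 → 1/30.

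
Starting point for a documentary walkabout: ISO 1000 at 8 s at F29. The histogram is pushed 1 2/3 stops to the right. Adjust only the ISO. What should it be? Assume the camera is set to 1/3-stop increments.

ISO 320

Overexposed by 1 2/3 stops → need 1 2/3 stops darker.
ISO: 1000 → 800 → 640 → 500 → 400 → 320.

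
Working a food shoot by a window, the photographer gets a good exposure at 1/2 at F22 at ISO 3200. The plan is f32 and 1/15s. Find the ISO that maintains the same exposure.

ISO 51200

Aperture: f/22 → f/32 — 1 stop stopped down (darker).
Shutter speed: 1/2 → 1/4 → 1/8 → 1/15 — 3 stops shorter (darker).
Net change so far: 4 stops darker. Offset with the ISO: 3200 → 6400 → 12800 → 25600 → 51200.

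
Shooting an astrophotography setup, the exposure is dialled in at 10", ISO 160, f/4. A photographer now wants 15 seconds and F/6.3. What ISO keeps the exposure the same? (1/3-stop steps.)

ISO 250

Shutter speed: 10 → 13 → 15 — 2/3 stop slower (brighter).
Aperture: f/4 → f/4.5 → f/5 → f/5.6 → f/6.3 — 1 1/3 stops smaller aperture (darker).
Net change so far: 2/3 stop darker. Offset with the ISO: 160 → 200 → 250.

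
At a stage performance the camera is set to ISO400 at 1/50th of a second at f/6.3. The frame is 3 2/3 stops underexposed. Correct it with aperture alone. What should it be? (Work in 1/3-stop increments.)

f/1.8

Underexposed by 3 2/3 stops → need 3 2/3 stops brighter.
Aperture: f/6.3 → f/5.6 → f/5 → f/4.5 → f/4 → f/3.5 → f/3.2 → f/2.8 → f/2.5 → f/2.2 → f/2 → f/1.8.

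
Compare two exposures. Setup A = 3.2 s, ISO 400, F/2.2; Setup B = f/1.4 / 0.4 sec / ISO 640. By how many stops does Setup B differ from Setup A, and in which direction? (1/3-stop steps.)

1 stop darker

Aperture: f/2.2 → f/2 → f/1.8 → f/1.6 → f/1.4 — 1 1/3 stops larger aperture (brighter).
Shutter speed: 3.2 → 2.5 → 2 → 1.6 → 1.3 → 1 → 0.8 → 0.6 → 0.5 → 0.4 — 3 stops shorter (darker).
ISO: 400 → 500 → 640 — 2/3 stop higher (brighter).
Net: +1 1/3 −3 +2/3 = −1 stop.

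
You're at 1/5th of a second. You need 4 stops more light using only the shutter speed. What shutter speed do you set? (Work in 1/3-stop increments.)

3.2 s

Shutter speed: 1/5 → 1/4 → 0.3 → 0.4 → 0.5 → 0.6 → 0.8 → 1 → 1.3 → 1.6 → 2 → 2.5 → 3.2 — 4 stops slower (brighter).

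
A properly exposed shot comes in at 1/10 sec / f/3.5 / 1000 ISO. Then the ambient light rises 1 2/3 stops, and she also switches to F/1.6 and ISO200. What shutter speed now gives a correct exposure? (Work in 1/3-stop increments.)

1/30s

Scene light: 1 2/3 stops brighter.
Aperture: f/3.5 → f/3.2 → f/2.8 → f/2.5 → f/2.2 → f/2 → f/1.8 → f/1.6 — 2 1/3 stops wider (brighter).
ISO: 1000 → 800 → 640 → 500 → 400 → 320 → 250 → 200 — 2 1/3 stops dropped (darker).
Net so far: 1 2/3 stops brighter. Shutter speed: 1/10 → 1/13 → 1/15 → 1/20 → 1/25 → 1/30.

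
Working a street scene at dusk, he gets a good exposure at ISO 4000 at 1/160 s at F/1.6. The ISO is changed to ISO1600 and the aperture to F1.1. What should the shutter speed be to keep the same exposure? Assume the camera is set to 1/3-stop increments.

1/125s

ISO: 4000 → 3200 → 2500 → 2000 → 1600 — 1 1/3 stops dropped (darker).
Aperture: f/1.6 → f/1.4 → f/1.2 → f/1.1 — 1 stop opened up (brighter).
Net change so far: 1/3 stop darker. Offset with the shutter speed: 1/160 → 1/125.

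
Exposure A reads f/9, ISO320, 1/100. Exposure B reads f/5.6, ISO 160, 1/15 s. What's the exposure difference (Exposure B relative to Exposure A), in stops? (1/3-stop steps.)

Aperture: f/9 → f/8 → f/7.1 → f/6.3 → f/5.6 — 1 1/3 stops opened up (brighter).
Shutter speed: 1/100 → 1/80 → 1/60 → 1/50 → 1/40 → 1/30 → 1/25 → 1/20 → 1/15 — 2 2/3 stops slower (brighter).
ISO: 320 → 250 → 200 → 160 — 1 stop dropped (darker).
Net: +1 1/3 +2 2/3 −1 = +3 stops.

3 stops brighter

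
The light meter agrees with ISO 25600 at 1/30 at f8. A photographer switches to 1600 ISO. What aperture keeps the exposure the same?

ISO: 25600 → 12800 → 6400 → 3200 → 1600 — 4 stops lower (darker).
Need 4 stops brighter from the aperture: f/8 → f/5.6 → f/4 → f/2.8 → f/2.

f/2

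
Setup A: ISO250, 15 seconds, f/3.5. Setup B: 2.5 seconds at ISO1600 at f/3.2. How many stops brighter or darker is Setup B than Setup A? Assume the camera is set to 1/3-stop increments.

1/3 stop brighter

Aperture: f/3.5 → f/3.2 — 1/3 stop opened up (brighter).
Shutter speed: 15 → 13 → 10 → 8 → 6 → 5 → 4 → 3.2 → 2.5 — 2 2/3 stops shorter (darker).
ISO: 250 → 320 → 400 → 500 → 640 → 800 → 1000 → 1250 → 1600 — 2 2/3 stops higher (brighter).
Net: +1/3 −2 2/3 +2 2/3 = +1/3 stops.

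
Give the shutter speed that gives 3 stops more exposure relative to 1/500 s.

1/60s

Shutter speed: 1/500 → 1/250 → 1/125 → 1/60 — 3 stops longer (brighter).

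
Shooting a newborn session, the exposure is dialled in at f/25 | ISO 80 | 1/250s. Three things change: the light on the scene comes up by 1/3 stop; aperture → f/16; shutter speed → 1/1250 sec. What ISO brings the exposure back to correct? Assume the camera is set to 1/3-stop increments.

Scene light: 1/3 stop brighter.
Aperture: f/25 → f/22 → f/20 → f/18 → f/16 — 1 1/3 stops opened up (brighter).
Shutter speed: 1/250 → 1/320 → 1/400 → 1/500 → 1/640 → 1/800 → 1/1000 → 1/1250 — 2 1/3 stops faster (darker).
Net so far: 2/3 stop darker. ISO: 80 → 100 → 125.

ISO 125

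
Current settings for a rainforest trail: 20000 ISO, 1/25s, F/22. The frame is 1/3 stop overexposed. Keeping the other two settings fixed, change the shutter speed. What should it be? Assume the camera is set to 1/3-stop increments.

Overexposed by 1/3 stop → need 1/3 stop darker.
Shutter speed: 1/25 → 1/30.

1/30s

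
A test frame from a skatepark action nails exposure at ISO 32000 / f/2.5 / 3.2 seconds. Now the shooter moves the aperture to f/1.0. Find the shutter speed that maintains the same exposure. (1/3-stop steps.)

0.5 s

Aperture: f/2.5 → f/2.2 → f/2 → f/1.8 → f/1.6 → f/1.4 → f/1.2 → f/1.1 → f/1.0 — 2 2/3 stops opened up (brighter).
Need 2 2/3 stops darker from the shutter speed: 3.2 → 2.5 → 2 → 1.6 → 1.3 → 1 → 0.8 → 0.6 → 0.5.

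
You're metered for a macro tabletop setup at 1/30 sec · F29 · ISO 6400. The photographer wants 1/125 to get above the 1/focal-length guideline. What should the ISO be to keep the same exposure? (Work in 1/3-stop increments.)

Shutter speed: 1/30 → 1/40 → 1/50 → 1/60 → 1/80 → 1/100 → 1/125 — 2 stops faster (darker).
Need 2 stops brighter from the ISO: 6400 → 8000 → 10000 → 12800 → 16000 → 20000 → 25600.

ISO 25600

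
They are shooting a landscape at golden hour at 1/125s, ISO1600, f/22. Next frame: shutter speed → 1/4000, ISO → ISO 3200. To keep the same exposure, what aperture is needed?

Shutter speed: 1/125 → 1/250 → 1/500 → 1/1000 → 1/2000 → 1/4000 — 5 stops faster (darker).
ISO: 1600 → 3200 — 1 stop higher (brighter).
Net change so far: 4 stops darker. Offset with the aperture: f/22 → f/16 → f/11 → f/8 → f/5.6.

f/5.6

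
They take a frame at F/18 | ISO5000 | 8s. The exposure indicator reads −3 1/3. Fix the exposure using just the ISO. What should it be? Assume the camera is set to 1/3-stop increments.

Underexposed by 3 1/3 stops → need 3 1/3 stops brighter.
ISO: 5000 → 6400 → 8000 → 10000 → 12800 → 16000 → 20000 → 25600 → 32000 → 40000 → 51200.

ISO 51200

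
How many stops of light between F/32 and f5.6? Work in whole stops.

f/32 → f/22 → f/16 → f/11 → f/8 → f/5.6 — count the steps: 5 stops.

5 stops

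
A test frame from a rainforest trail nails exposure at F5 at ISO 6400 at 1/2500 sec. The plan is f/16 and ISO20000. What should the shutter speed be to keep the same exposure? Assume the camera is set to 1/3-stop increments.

1/800s

Aperture: f/5 → f/5.6 → f/6.3 → f/7.1 → f/8 → f/9 → f/10 → f/11 → f/13 → f/14 → f/16 — 3 1/3 stops stopped down (darker).
ISO: 6400 → 8000 → 10000 → 12800 → 16000 → 20000 — 1 2/3 stops raised (brighter).
Net change so far: 1 2/3 stops darker. Offset with the shutter speed: 1/2500 → 1/2000 → 1/1600 → 1/1250 → 1/1000 → 1/800.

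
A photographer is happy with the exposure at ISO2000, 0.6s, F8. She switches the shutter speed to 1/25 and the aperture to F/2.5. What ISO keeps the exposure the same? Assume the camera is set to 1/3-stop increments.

ISO 3200

Shutter speed: 0.6 → 0.5 → 0.4 → 0.3 → 1/4 → 1/5 → 1/6 → 1/8 → 1/10 → 1/13 → 1/15 → 1/20 → 1/25 — 4 stops shorter (darker).
Aperture: f/8 → f/7.1 → f/6.3 → f/5.6 → f/5 → f/4.5 → f/4 → f/3.5 → f/3.2 → f/2.8 → f/2.5 — 3 1/3 stops wider (brighter).
Net change so far: 2/3 stop darker. Offset with the ISO: 2000 → 2500 → 3200.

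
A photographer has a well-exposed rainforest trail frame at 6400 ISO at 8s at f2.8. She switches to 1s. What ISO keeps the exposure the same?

Shutter speed: 8 → 4 → 2 → 1 — 3 stops faster (darker).
Need 3 stops brighter from the ISO: 6400 → 12800 → 25600 → 51200.

ISO 51200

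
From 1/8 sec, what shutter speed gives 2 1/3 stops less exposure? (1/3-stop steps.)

Shutter speed: 1/8 → 1/10 → 1/13 → 1/15 → 1/20 → 1/25 → 1/30 → 1/40 — 2 1/3 stops faster (darker).

1/40s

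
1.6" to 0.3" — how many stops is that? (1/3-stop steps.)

1.6 → 1.3 → 1 → 0.8 → 0.6 → 0.5 → 0.4 → 0.3 — count the steps: 7 third-stops = 2 1/3 stops.

2 1/3 stops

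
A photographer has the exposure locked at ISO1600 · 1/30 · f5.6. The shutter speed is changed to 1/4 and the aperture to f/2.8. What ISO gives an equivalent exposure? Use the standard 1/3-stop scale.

ISO 50

Shutter speed: 1/30 → 1/25 → 1/20 → 1/15 → 1/13 → 1/10 → 1/8 → 1/6 → 1/5 → 1/4 — 3 stops slower (brighter).
Aperture: f/5.6 → f/5 → f/4.5 → f/4 → f/3.5 → f/3.2 → f/2.8 — 2 stops opened up (brighter).
Net change so far: 5 stops brighter. Offset with the ISO: 1600 → 1250 → 1000 → 800 → 640 → 500 → 400 → 320 → 250 → 200 → 160 → 125 → 100 → 80 → 64 → 50.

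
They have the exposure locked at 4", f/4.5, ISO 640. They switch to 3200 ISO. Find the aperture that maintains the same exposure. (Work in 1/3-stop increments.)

ISO: 640 → 800 → 1000 → 1250 → 1600 → 2000 → 2500 → 3200 — 2 1/3 stops raised (brighter).
Need 2 1/3 stops darker from the aperture: f/4.5 → f/5 → f/5.6 → f/6.3 → f/7.1 → f/8 → f/9 → f/10.

f/10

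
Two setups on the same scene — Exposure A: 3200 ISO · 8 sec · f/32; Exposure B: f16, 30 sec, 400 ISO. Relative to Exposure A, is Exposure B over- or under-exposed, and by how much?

1 stop brighter

Aperture: f/32 → f/22 → f/16 — 2 stops opened up (brighter).
Shutter speed: 8 → 15 → 30 — 2 stops longer (brighter).
ISO: 3200 → 1600 → 800 → 400 — 3 stops dropped (darker).
Net: +2 +2 −3 = +1 stop.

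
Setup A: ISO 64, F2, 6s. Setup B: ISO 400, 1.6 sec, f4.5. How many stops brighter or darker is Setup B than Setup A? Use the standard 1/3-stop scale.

Aperture: f/2 → f/2.2 → f/2.5 → f/2.8 → f/3.2 → f/3.5 → f/4 → f/4.5 — 2 1/3 stops narrower (darker).
Shutter speed: 6 → 5 → 4 → 3.2 → 2.5 → 2 → 1.6 — 2 stops shorter (darker).
ISO: 64 → 80 → 100 → 125 → 160 → 200 → 250 → 320 → 400 — 2 2/3 stops raised (brighter).
Net: −2 1/3 −2 +2 2/3 = −1 2/3 stops.

1 2/3 stops darker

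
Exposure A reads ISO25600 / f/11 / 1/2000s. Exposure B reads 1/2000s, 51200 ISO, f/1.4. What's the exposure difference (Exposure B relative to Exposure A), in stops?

7 stops brighter

Aperture: f/11 → f/8 → f/5.6 → f/4 → f/2.8 → f/2 → f/1.4 — 6 stops wider (brighter).
Shutter speed: unchanged.
ISO: 25600 → 51200 — 1 stop higher (brighter).
Net: +6 +1 = +7 stops.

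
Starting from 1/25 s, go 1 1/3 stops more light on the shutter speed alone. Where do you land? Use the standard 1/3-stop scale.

1/10s

Shutter speed: 1/25 → 1/20 → 1/15 → 1/13 → 1/10 — 1 1/3 stops longer (brighter).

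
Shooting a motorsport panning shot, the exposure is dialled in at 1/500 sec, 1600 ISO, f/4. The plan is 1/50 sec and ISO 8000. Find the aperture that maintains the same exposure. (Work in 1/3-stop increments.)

Shutter speed: 1/500 → 1/400 → 1/320 → 1/250 → 1/200 → 1/160 → 1/125 → 1/100 → 1/80 → 1/60 → 1/50 — 3 1/3 stops slower (brighter).
ISO: 1600 → 2000 → 2500 → 3200 → 4000 → 5000 → 6400 → 8000 — 2 1/3 stops higher (brighter).
Net change so far: 5 2/3 stops brighter. Offset with the aperture: f/4 → f/4.5 → f/5 → f/5.6 → f/6.3 → f/7.1 → f/8 → f/9 → f/10 → f/11 → f/13 → f/14 → f/16 → f/18 → f/20 → f/22 → f/25 → f/29.

f/29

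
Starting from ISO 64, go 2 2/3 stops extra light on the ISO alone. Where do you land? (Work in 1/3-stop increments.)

ISO: 64 → 80 → 100 → 125 → 160 → 200 → 250 → 320 → 400 — 2 2/3 stops raised (brighter).

ISO 400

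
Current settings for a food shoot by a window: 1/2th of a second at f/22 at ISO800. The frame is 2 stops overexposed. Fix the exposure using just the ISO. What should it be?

ISO 200

Overexposed by 2 stops → need 2 stops darker.
ISO: 800 → 400 → 200.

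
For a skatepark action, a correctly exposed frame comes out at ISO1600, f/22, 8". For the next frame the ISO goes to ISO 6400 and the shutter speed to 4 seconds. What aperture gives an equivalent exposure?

f/32

ISO: 1600 → 3200 → 6400 — 2 stops raised (brighter).
Shutter speed: 8 → 4 — 1 stop faster (darker).
Net change so far: 1 stop brighter. Offset with the aperture: f/22 → f/32.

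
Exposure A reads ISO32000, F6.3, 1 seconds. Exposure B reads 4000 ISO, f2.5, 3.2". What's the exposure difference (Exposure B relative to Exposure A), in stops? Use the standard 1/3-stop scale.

1 1/3 stops brighter

Aperture: f/6.3 → f/5.6 → f/5 → f/4.5 → f/4 → f/3.5 → f/3.2 → f/2.8 → f/2.5 — 2 2/3 stops larger aperture (brighter).
Shutter speed: 1 → 1.3 → 1.6 → 2 → 2.5 → 3.2 — 1 2/3 stops slower (brighter).
ISO: 32000 → 25600 → 20000 → 16000 → 12800 → 10000 → 8000 → 6400 → 5000 → 4000 — 3 stops lower (darker).
Net: +2 2/3 +1 2/3 −3 = +1 1/3 stops.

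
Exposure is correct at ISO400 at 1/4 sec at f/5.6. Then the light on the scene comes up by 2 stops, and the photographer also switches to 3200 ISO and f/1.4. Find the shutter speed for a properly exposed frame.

1/2000s

Scene light: 2 stops brighter.
ISO: 400 → 800 → 1600 → 3200 — 3 stops higher (brighter).
Aperture: f/5.6 → f/4 → f/2.8 → f/2 → f/1.4 — 4 stops wider (brighter).
Net so far: 9 stops brighter. Shutter speed: 1/4 → 1/8 → 1/15 → 1/30 → 1/60 → 1/125 → 1/250 → 1/500 → 1/1000 → 1/2000.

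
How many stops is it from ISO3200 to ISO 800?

2 stops

3200 → 1600 → 800 — count the steps: 2 stops.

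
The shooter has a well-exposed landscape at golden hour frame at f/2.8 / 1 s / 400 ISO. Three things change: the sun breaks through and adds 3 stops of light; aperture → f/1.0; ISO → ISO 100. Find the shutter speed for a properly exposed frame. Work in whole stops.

1/15s

Scene light: 3 stops brighter.
Aperture: f/2.8 → f/2 → f/1.4 → f/1.0 — 3 stops larger aperture (brighter).
ISO: 400 → 200 → 100 — 2 stops lower (darker).
Net so far: 4 stops brighter. Shutter speed: 1 → 1/2 → 1/4 → 1/8 → 1/15.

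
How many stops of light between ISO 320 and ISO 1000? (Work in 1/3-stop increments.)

320 → 400 → 500 → 640 → 800 → 1000 — count the steps: 5 third-stops = 1 2/3 stops.

1 2/3 stops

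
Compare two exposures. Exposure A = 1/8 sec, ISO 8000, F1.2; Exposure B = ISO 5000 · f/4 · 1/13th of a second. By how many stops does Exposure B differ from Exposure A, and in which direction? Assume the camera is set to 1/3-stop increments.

4 2/3 stops darker

Aperture: f/1.2 → f/1.4 → f/1.6 → f/1.8 → f/2 → f/2.2 → f/2.5 → f/2.8 → f/3.2 → f/3.5 → f/4 — 3 1/3 stops narrower (darker).
Shutter speed: 1/8 → 1/10 → 1/13 — 2/3 stop shorter (darker).
ISO: 8000 → 6400 → 5000 — 2/3 stop dropped (darker).
Net: −3 1/3 −2/3 −2/3 = −4 2/3 stops.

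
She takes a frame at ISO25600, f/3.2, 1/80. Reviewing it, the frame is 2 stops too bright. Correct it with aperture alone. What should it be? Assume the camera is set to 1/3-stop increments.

f/6.3

Overexposed by 2 stops → need 2 stops darker.
Aperture: f/3.2 → f/3.5 → f/4 → f/4.5 → f/5 → f/5.6 → f/6.3.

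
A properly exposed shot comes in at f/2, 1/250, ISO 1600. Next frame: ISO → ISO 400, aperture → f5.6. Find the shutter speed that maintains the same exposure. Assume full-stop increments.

1/8s

ISO: 1600 → 800 → 400 — 2 stops lower (darker).
Aperture: f/2 → f/2.8 → f/4 → f/5.6 — 3 stops stopped down (darker).
Net change so far: 5 stops darker. Offset with the shutter speed: 1/250 → 1/125 → 1/60 → 1/30 → 1/15 → 1/8.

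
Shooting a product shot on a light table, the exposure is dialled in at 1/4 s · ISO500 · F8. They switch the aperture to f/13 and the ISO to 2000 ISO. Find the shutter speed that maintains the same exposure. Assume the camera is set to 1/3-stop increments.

1/6s

Aperture: f/8 → f/9 → f/10 → f/11 → f/13 — 1 1/3 stops smaller aperture (darker).
ISO: 500 → 640 → 800 → 1000 → 1250 → 1600 → 2000 — 2 stops raised (brighter).
Net change so far: 2/3 stop brighter. Offset with the shutter speed: 1/4 → 1/5 → 1/6.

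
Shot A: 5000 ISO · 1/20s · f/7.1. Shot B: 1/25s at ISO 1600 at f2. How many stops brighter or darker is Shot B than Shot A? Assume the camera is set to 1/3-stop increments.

1 2/3 stops brighter

Aperture: f/7.1 → f/6.3 → f/5.6 → f/5 → f/4.5 → f/4 → f/3.5 → f/3.2 → f/2.8 → f/2.5 → f/2.2 → f/2 — 3 2/3 stops opened up (brighter).
Shutter speed: 1/20 → 1/25 — 1/3 stop shorter (darker).
ISO: 5000 → 4000 → 3200 → 2500 → 2000 → 1600 — 1 2/3 stops lower (darker).
Net: +3 2/3 −1/3 −1 2/3 = +1 2/3 stops.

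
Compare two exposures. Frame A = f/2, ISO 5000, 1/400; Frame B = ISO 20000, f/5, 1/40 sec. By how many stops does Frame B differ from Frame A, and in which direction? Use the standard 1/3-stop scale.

2 2/3 stops brighter

Aperture: f/2 → f/2.2 → f/2.5 → f/2.8 → f/3.2 → f/3.5 → f/4 → f/4.5 → f/5 — 2 2/3 stops stopped down (darker).
Shutter speed: 1/400 → 1/320 → 1/250 → 1/200 → 1/160 → 1/125 → 1/100 → 1/80 → 1/60 → 1/50 → 1/40 — 3 1/3 stops slower (brighter).
ISO: 5000 → 6400 → 8000 → 10000 → 12800 → 16000 → 20000 — 2 stops raised (brighter).
Net: −2 2/3 +3 1/3 +2 = +2 2/3 stops.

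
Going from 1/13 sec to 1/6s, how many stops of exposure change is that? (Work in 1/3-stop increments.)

1 stop

1/13 → 1/10 → 1/8 → 1/6 — count the steps: 3 third-stops = 1 stop.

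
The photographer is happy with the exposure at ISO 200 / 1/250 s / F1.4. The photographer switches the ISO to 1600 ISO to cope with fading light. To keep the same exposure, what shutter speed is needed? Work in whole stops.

1/2000s

ISO: 200 → 400 → 800 → 1600 — 3 stops higher (brighter).
Need 3 stops darker from the shutter speed: 1/250 → 1/500 → 1/1000 → 1/2000.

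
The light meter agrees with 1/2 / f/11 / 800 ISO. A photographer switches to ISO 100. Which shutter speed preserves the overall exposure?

ISO: 800 → 400 → 200 → 100 — 3 stops dropped (darker).
Need 3 stops brighter from the shutter speed: 1/2 → 1 → 2 → 4.

4 s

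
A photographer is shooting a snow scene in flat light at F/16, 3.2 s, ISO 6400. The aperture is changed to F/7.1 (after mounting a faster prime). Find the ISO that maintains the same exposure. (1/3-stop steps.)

ISO 1250

Aperture: f/16 → f/14 → f/13 → f/11 → f/10 → f/9 → f/8 → f/7.1 — 2 1/3 stops opened up (brighter).
Need 2 1/3 stops darker from the ISO: 6400 → 5000 → 4000 → 3200 → 2500 → 2000 → 1600 → 1250.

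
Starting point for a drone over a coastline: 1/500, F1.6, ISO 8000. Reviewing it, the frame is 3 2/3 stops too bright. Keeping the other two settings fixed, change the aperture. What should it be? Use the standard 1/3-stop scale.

f/5.6

Overexposed by 3 2/3 stops → need 3 2/3 stops darker.
Aperture: f/1.6 → f/1.8 → f/2 → f/2.2 → f/2.5 → f/2.8 → f/3.2 → f/3.5 → f/4 → f/4.5 → f/5 → f/5.6.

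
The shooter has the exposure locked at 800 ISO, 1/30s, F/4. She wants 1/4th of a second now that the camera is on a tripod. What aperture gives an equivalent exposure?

f/11

Shutter speed: 1/30 → 1/15 → 1/8 → 1/4 — 3 stops slower (brighter).
Need 3 stops darker from the aperture: f/4 → f/5.6 → f/8 → f/11.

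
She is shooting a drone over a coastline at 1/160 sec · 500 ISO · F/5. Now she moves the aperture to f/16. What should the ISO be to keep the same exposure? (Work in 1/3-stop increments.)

Aperture: f/5 → f/5.6 → f/6.3 → f/7.1 → f/8 → f/9 → f/10 → f/11 → f/13 → f/14 → f/16 — 3 1/3 stops smaller aperture (darker).
Need 3 1/3 stops brighter from the ISO: 500 → 640 → 800 → 1000 → 1250 → 1600 → 2000 → 2500 → 3200 → 4000 → 5000.

ISO 5000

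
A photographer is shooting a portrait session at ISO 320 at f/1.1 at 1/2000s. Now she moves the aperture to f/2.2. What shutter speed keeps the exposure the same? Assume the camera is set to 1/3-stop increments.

Aperture: f/1.1 → f/1.2 → f/1.4 → f/1.6 → f/1.8 → f/2 → f/2.2 — 2 stops narrower (darker).
Need 2 stops brighter from the shutter speed: 1/2000 → 1/1600 → 1/1250 → 1/1000 → 1/800 → 1/640 → 1/500.

1/500s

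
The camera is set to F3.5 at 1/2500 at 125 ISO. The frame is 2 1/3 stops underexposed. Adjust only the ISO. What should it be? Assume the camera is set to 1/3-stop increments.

Underexposed by 2 1/3 stops → need 2 1/3 stops brighter.
ISO: 125 → 160 → 200 → 250 → 320 → 400 → 500 → 640.

ISO 640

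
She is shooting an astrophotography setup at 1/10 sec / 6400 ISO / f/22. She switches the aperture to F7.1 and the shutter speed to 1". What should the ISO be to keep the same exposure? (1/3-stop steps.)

Aperture: f/22 → f/20 → f/18 → f/16 → f/14 → f/13 → f/11 → f/10 → f/9 → f/8 → f/7.1 — 3 1/3 stops wider (brighter).
Shutter speed: 1/10 → 1/8 → 1/6 → 1/5 → 1/4 → 0.3 → 0.4 → 0.5 → 0.6 → 0.8 → 1 — 3 1/3 stops slower (brighter).
Net change so far: 6 2/3 stops brighter. Offset with the ISO: 6400 → 5000 → 4000 → 3200 → 2500 → 2000 → 1600 → 1250 → 1000 → 800 → 640 → 500 → 400 → 320 → 250 → 200 → 160 → 125 → 100 → 80 → 64.

ISO 64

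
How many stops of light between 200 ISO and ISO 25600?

200 → 400 → 800 → 1600 → 3200 → 6400 → 12800 → 25600 — count the steps: 7 stops.

7 stops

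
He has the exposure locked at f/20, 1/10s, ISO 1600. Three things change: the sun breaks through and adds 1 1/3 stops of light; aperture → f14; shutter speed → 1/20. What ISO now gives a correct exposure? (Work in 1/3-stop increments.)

ISO 640

Scene light: 1 1/3 stops brighter.
Aperture: f/20 → f/18 → f/16 → f/14 — 1 stop larger aperture (brighter).
Shutter speed: 1/10 → 1/13 → 1/15 → 1/20 — 1 stop shorter (darker).
Net so far: 1 1/3 stops brighter. ISO: 1600 → 1250 → 1000 → 800 → 640.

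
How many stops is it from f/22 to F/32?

f/22 → f/32 — count the steps: 1 stop.

1 stop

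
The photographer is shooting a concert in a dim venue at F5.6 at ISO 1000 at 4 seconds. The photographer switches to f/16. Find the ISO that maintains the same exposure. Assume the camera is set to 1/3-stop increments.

ISO 8000

Aperture: f/5.6 → f/6.3 → f/7.1 → f/8 → f/9 → f/10 → f/11 → f/13 → f/14 → f/16 — 3 stops smaller aperture (darker).
Need 3 stops brighter from the ISO: 1000 → 1250 → 1600 → 2000 → 2500 → 3200 → 4000 → 5000 → 6400 → 8000.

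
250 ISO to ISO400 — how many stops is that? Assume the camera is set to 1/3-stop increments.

2/3 stop

250 → 320 → 400 — count the steps: 2 third-stops = 2/3 stop.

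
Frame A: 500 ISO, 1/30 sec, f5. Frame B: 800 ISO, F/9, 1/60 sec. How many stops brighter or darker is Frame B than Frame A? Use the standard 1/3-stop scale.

Aperture: f/5 → f/5.6 → f/6.3 → f/7.1 → f/8 → f/9 — 1 2/3 stops narrower (darker).
Shutter speed: 1/30 → 1/40 → 1/50 → 1/60 — 1 stop faster (darker).
ISO: 500 → 640 → 800 — 2/3 stop higher (brighter).
Net: −1 2/3 −1 +2/3 = −2 stops.

2 stops darker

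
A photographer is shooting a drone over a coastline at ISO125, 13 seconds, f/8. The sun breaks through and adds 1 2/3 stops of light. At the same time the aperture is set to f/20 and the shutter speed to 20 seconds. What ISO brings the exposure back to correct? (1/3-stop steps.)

Scene light: 1 2/3 stops brighter.
Aperture: f/8 → f/9 → f/10 → f/11 → f/13 → f/14 → f/16 → f/18 → f/20 — 2 2/3 stops stopped down (darker).
Shutter speed: 13 → 15 → 20 — 2/3 stop slower (brighter).
Net so far: 1/3 stop darker. ISO: 125 → 160.

ISO 160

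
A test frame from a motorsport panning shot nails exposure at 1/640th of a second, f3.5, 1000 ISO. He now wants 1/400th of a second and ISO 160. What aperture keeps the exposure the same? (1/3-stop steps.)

f/1.8

Shutter speed: 1/640 → 1/500 → 1/400 — 2/3 stop longer (brighter).
ISO: 1000 → 800 → 640 → 500 → 400 → 320 → 250 → 200 → 160 — 2 2/3 stops dropped (darker).
Net change so far: 2 stops darker. Offset with the aperture: f/3.5 → f/3.2 → f/2.8 → f/2.5 → f/2.2 → f/2 → f/1.8.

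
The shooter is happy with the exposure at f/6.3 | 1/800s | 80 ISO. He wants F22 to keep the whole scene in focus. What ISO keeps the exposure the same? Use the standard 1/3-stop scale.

ISO 1000

Aperture: f/6.3 → f/7.1 → f/8 → f/9 → f/10 → f/11 → f/13 → f/14 → f/16 → f/18 → f/20 → f/22 — 3 2/3 stops narrower (darker).
Need 3 2/3 stops brighter from the ISO: 80 → 100 → 125 → 160 → 200 → 250 → 320 → 400 → 500 → 640 → 800 → 1000.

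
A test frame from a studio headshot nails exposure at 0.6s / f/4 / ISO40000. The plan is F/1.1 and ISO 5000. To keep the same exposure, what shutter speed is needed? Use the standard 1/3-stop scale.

0.4 s

Aperture: f/4 → f/3.5 → f/3.2 → f/2.8 → f/2.5 → f/2.2 → f/2 → f/1.8 → f/1.6 → f/1.4 → f/1.2 → f/1.1 — 3 2/3 stops larger aperture (brighter).
ISO: 40000 → 32000 → 25600 → 20000 → 16000 → 12800 → 10000 → 8000 → 6400 → 5000 — 3 stops dropped (darker).
Net change so far: 2/3 stop brighter. Offset with the shutter speed: 0.6 → 0.5 → 0.4.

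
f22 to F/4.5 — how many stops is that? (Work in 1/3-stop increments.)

4 2/3 stops

f/22 → f/20 → f/18 → f/16 → f/14 → f/13 → f/11 → f/10 → f/9 → f/8 → f/7.1 → f/6.3 → f/5.6 → f/5 → f/4.5 — count the steps: 14 third-stops = 4 2/3 stops.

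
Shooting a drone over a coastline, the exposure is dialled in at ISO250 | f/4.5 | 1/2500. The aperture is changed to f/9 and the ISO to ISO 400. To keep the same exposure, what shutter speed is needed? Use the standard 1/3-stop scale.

Aperture: f/4.5 → f/5 → f/5.6 → f/6.3 → f/7.1 → f/8 → f/9 — 2 stops smaller aperture (darker).
ISO: 250 → 320 → 400 — 2/3 stop raised (brighter).
Net change so far: 1 1/3 stops darker. Offset with the shutter speed: 1/2500 → 1/2000 → 1/1600 → 1/1250 → 1/1000.

1/1000s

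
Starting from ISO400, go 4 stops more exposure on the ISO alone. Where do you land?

ISO: 400 → 800 → 1600 → 3200 → 6400 — 4 stops higher (brighter).

ISO 6400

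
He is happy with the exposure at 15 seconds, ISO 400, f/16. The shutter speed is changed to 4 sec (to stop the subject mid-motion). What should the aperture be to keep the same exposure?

Shutter speed: 15 → 8 → 4 — 2 stops faster (darker).
Need 2 stops brighter from the aperture: f/16 → f/11 → f/8.

f/8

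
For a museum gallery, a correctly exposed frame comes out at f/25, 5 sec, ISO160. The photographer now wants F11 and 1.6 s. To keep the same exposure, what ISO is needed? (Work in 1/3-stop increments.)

ISO 100

Aperture: f/25 → f/22 → f/20 → f/18 → f/16 → f/14 → f/13 → f/11 — 2 1/3 stops opened up (brighter).
Shutter speed: 5 → 4 → 3.2 → 2.5 → 2 → 1.6 — 1 2/3 stops shorter (darker).
Net change so far: 2/3 stop brighter. Offset with the ISO: 160 → 125 → 100.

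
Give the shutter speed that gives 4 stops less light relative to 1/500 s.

1/8000s

Shutter speed: 1/500 → 1/1000 → 1/2000 → 1/4000 → 1/8000 — 4 stops faster (darker).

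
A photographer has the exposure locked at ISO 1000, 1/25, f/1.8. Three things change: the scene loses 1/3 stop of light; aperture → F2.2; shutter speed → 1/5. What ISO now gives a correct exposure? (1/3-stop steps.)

ISO 400

Scene light: 1/3 stop darker.
Aperture: f/1.8 → f/2 → f/2.2 — 2/3 stop stopped down (darker).
Shutter speed: 1/25 → 1/20 → 1/15 → 1/13 → 1/10 → 1/8 → 1/6 → 1/5 — 2 1/3 stops longer (brighter).
Net so far: 1 1/3 stops brighter. ISO: 1000 → 800 → 640 → 500 → 400.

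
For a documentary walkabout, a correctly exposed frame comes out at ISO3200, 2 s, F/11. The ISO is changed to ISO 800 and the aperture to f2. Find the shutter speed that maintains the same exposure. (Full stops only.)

ISO: 3200 → 1600 → 800 — 2 stops lower (darker).
Aperture: f/11 → f/8 → f/5.6 → f/4 → f/2.8 → f/2 — 5 stops wider (brighter).
Net change so far: 3 stops brighter. Offset with the shutter speed: 2 → 1 → 1/2 → 1/4.

1/4s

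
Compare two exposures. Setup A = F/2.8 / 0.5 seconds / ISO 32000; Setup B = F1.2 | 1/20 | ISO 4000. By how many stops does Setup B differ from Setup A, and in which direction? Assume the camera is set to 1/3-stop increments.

4 stops darker

Aperture: f/2.8 → f/2.5 → f/2.2 → f/2 → f/1.8 → f/1.6 → f/1.4 → f/1.2 — 2 1/3 stops wider (brighter).
Shutter speed: 0.5 → 0.4 → 0.3 → 1/4 → 1/5 → 1/6 → 1/8 → 1/10 → 1/13 → 1/15 → 1/20 — 3 1/3 stops shorter (darker).
ISO: 32000 → 25600 → 20000 → 16000 → 12800 → 10000 → 8000 → 6400 → 5000 → 4000 — 3 stops lower (darker).
Net: +2 1/3 −3 1/3 −3 = −4 stops.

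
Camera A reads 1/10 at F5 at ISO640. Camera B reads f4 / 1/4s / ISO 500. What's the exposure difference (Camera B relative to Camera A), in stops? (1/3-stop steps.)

Aperture: f/5 → f/4.5 → f/4 — 2/3 stop larger aperture (brighter).
Shutter speed: 1/10 → 1/8 → 1/6 → 1/5 → 1/4 — 1 1/3 stops slower (brighter).
ISO: 640 → 500 — 1/3 stop lower (darker).
Net: +2/3 +1 1/3 −1/3 = +1 2/3 stops.

1 2/3 stops brighter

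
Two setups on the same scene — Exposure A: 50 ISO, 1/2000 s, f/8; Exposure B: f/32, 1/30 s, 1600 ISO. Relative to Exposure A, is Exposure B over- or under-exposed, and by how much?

7 stops brighter

Aperture: f/8 → f/11 → f/16 → f/22 → f/32 — 4 stops narrower (darker).
Shutter speed: 1/2000 → 1/1000 → 1/500 → 1/250 → 1/125 → 1/60 → 1/30 — 6 stops longer (brighter).
ISO: 50 → 100 → 200 → 400 → 800 → 1600 — 5 stops raised (brighter).
Net: −4 +6 +5 = +7 stops.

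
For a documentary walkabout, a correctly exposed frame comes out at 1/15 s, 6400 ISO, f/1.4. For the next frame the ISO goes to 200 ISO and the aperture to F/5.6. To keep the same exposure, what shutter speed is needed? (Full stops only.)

ISO: 6400 → 3200 → 1600 → 800 → 400 → 200 — 5 stops lower (darker).
Aperture: f/1.4 → f/2 → f/2.8 → f/4 → f/5.6 — 4 stops stopped down (darker).
Net change so far: 9 stops darker. Offset with the shutter speed: 1/15 → 1/8 → 1/4 → 1/2 → 1 → 2 → 4 → 8 → 15 → 30.

30 s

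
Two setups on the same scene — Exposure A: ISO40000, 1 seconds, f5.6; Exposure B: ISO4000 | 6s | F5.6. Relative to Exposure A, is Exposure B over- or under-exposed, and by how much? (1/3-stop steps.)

2/3 stop darker

Aperture: unchanged.
Shutter speed: 1 → 1.3 → 1.6 → 2 → 2.5 → 3.2 → 4 → 5 → 6 — 2 2/3 stops longer (brighter).
ISO: 40000 → 32000 → 25600 → 20000 → 16000 → 12800 → 10000 → 8000 → 6400 → 5000 → 4000 — 3 1/3 stops dropped (darker).
Net: +2 2/3 −3 1/3 = −2/3 stops.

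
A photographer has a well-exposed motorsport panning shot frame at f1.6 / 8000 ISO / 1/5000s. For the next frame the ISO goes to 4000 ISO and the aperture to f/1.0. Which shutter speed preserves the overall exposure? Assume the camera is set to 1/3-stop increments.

ISO: 8000 → 6400 → 5000 → 4000 — 1 stop dropped (darker).
Aperture: f/1.6 → f/1.4 → f/1.2 → f/1.1 → f/1.0 — 1 1/3 stops wider (brighter).
Net change so far: 1/3 stop brighter. Offset with the shutter speed: 1/5000 → 1/6400.

1/6400s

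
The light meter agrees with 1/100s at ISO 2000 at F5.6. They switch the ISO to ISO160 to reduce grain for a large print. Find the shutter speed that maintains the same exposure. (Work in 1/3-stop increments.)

1/8s

ISO: 2000 → 1600 → 1250 → 1000 → 800 → 640 → 500 → 400 → 320 → 250 → 200 → 160 — 3 2/3 stops dropped (darker).
Need 3 2/3 stops brighter from the shutter speed: 1/100 → 1/80 → 1/60 → 1/50 → 1/40 → 1/30 → 1/25 → 1/20 → 1/15 → 1/13 → 1/10 → 1/8.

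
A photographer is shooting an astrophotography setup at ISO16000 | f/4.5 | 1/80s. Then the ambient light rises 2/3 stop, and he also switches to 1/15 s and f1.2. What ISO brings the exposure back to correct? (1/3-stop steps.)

ISO 160

Scene light: 2/3 stop brighter.
Shutter speed: 1/80 → 1/60 → 1/50 → 1/40 → 1/30 → 1/25 → 1/20 → 1/15 — 2 1/3 stops slower (brighter).
Aperture: f/4.5 → f/4 → f/3.5 → f/3.2 → f/2.8 → f/2.5 → f/2.2 → f/2 → f/1.8 → f/1.6 → f/1.4 → f/1.2 — 3 2/3 stops wider (brighter).
Net so far: 6 2/3 stops brighter. ISO: 16000 → 12800 → 10000 → 8000 → 6400 → 5000 → 4000 → 3200 → 2500 → 2000 → 1600 → 1250 → 1000 → 800 → 640 → 500 → 400 → 320 → 250 → 200 → 160.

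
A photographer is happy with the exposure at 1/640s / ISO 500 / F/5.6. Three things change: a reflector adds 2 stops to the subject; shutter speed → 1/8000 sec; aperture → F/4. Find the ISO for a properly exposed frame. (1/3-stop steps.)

Scene light: 2 stops brighter.
Shutter speed: 1/640 → 1/800 → 1/1000 → 1/1250 → 1/1600 → 1/2000 → 1/2500 → 1/3200 → 1/4000 → 1/5000 → 1/6400 → 1/8000 — 3 2/3 stops shorter (darker).
Aperture: f/5.6 → f/5 → f/4.5 → f/4 — 1 stop wider (brighter).
Net so far: 2/3 stop darker. ISO: 500 → 640 → 800.

ISO 800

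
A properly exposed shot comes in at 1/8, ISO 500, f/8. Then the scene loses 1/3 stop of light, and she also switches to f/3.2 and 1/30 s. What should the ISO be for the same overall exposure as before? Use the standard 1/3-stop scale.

Scene light: 1/3 stop darker.
Aperture: f/8 → f/7.1 → f/6.3 → f/5.6 → f/5 → f/4.5 → f/4 → f/3.5 → f/3.2 — 2 2/3 stops larger aperture (brighter).
Shutter speed: 1/8 → 1/10 → 1/13 → 1/15 → 1/20 → 1/25 → 1/30 — 2 stops faster (darker).
Net so far: 1/3 stop brighter. ISO: 500 → 400.

ISO 400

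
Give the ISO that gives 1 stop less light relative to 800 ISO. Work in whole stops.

ISO: 800 → 400 — 1 stop lower (darker).

ISO 400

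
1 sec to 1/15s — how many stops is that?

4 stops

1 → 1/2 → 1/4 → 1/8 → 1/15 — count the steps: 4 stops.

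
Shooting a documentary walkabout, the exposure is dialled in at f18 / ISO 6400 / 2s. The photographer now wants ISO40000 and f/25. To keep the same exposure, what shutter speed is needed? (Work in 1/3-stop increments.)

ISO: 6400 → 8000 → 10000 → 12800 → 16000 → 20000 → 25600 → 32000 → 40000 — 2 2/3 stops higher (brighter).
Aperture: f/18 → f/20 → f/22 → f/25 — 1 stop narrower (darker).
Net change so far: 1 2/3 stops brighter. Offset with the shutter speed: 2 → 1.6 → 1.3 → 1 → 0.8 → 0.6.

0.6 s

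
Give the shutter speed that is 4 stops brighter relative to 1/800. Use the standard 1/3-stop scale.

1/50s

Shutter speed: 1/800 → 1/640 → 1/500 → 1/400 → 1/320 → 1/250 → 1/200 → 1/160 → 1/125 → 1/100 → 1/80 → 1/60 → 1/50 — 4 stops longer (brighter).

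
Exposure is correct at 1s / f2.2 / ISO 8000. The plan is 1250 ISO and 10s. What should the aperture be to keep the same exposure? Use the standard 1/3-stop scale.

ISO: 8000 → 6400 → 5000 → 4000 → 3200 → 2500 → 2000 → 1600 → 1250 — 2 2/3 stops lower (darker).
Shutter speed: 1 → 1.3 → 1.6 → 2 → 2.5 → 3.2 → 4 → 5 → 6 → 8 → 10 — 3 1/3 stops longer (brighter).
Net change so far: 2/3 stop brighter. Offset with the aperture: f/2.2 → f/2.5 → f/2.8.

f/2.8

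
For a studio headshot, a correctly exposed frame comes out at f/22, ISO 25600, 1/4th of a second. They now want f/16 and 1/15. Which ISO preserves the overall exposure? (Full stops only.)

ISO 51200

Aperture: f/22 → f/16 — 1 stop wider (brighter).
Shutter speed: 1/4 → 1/8 → 1/15 — 2 stops faster (darker).
Net change so far: 1 stop darker. Offset with the ISO: 25600 → 51200.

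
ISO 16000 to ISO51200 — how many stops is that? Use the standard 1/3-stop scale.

1 2/3 stops

16000 → 20000 → 25600 → 32000 → 40000 → 51200 — count the steps: 5 third-stops = 1 2/3 stops.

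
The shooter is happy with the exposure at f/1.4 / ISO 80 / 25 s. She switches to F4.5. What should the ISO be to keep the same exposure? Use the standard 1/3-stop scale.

ISO 800

Aperture: f/1.4 → f/1.6 → f/1.8 → f/2 → f/2.2 → f/2.5 → f/2.8 → f/3.2 → f/3.5 → f/4 → f/4.5 — 3 1/3 stops smaller aperture (darker).
Need 3 1/3 stops brighter from the ISO: 80 → 100 → 125 → 160 → 200 → 250 → 320 → 400 → 500 → 640 → 800.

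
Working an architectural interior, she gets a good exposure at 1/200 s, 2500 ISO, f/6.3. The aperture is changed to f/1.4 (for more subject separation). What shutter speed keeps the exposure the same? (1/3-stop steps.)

1/4000s

Aperture: f/6.3 → f/5.6 → f/5 → f/4.5 → f/4 → f/3.5 → f/3.2 → f/2.8 → f/2.5 → f/2.2 → f/2 → f/1.8 → f/1.6 → f/1.4 — 4 1/3 stops wider (brighter).
Need 4 1/3 stops darker from the shutter speed: 1/200 → 1/250 → 1/320 → 1/400 → 1/500 → 1/640 → 1/800 → 1/1000 → 1/1250 → 1/1600 → 1/2000 → 1/2500 → 1/3200 → 1/4000.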